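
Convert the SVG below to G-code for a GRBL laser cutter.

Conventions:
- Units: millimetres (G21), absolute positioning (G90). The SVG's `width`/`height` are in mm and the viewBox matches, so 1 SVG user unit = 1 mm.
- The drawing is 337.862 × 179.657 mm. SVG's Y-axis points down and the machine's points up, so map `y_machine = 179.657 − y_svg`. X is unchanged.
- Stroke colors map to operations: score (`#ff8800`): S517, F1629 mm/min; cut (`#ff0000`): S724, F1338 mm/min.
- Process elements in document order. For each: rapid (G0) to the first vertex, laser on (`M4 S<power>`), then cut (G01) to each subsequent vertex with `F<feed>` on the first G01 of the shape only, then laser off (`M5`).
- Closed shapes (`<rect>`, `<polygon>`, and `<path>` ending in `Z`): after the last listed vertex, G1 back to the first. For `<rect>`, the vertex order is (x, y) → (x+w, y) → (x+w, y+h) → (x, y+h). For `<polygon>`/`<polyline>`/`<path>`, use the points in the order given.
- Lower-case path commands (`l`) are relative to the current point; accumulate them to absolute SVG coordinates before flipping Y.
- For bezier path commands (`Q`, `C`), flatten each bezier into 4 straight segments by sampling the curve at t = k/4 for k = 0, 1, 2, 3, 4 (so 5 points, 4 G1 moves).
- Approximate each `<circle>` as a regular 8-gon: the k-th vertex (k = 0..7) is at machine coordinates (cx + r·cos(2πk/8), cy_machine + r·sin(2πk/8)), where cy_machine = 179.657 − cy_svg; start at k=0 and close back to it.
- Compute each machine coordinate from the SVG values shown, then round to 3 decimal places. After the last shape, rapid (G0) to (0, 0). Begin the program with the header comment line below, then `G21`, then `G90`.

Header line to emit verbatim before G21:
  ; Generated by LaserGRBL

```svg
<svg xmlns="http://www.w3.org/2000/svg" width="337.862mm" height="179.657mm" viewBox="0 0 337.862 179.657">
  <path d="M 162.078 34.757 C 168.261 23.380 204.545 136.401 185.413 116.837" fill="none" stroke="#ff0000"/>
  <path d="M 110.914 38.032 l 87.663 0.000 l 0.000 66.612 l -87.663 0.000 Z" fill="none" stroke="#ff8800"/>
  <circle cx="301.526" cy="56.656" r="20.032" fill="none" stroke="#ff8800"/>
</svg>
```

1 u = 1 mm; y_m = 179.657 − y.

[1] `<path>` cubic bezier, #ff0000→cut S724 F1338: (162.078,144.900) → (171.023,134.123) → (183.239,100.790) → (190.708,68.991) → (185.413,62.820)

[2] `<path>` rectangle, #ff8800→score S517 F1629: (110.914,141.625) → (198.577,141.625) → (198.577,75.013) → (110.914,75.013) → (110.914,141.625) (closed)

[3] `<circle>` circle, #ff8800→score S517 F1629: (321.558,123.001) → (315.691,137.166) → (301.526,143.033) → (287.361,137.166) → (281.494,123.001) → (287.361,108.836) → (301.526,102.969) → (315.691,108.836) → (321.558,123.001) (closed)

; Generated by LaserGRBL
G21
G90
G0 X162.078 Y144.900
M4 S724
G01 X171.023 Y134.123 F1338
G01 X183.239 Y100.790
G01 X190.708 Y68.991
G01 X185.413 Y62.820
M5
G0 X110.914 Y141.625
M4 S517
G01 X198.577 Y141.625 F1629
G01 X198.577 Y75.013
G01 X110.914 Y75.013
G01 X110.914 Y141.625
M5
G0 X321.558 Y123.001
M4 S517
G01 X315.691 Y137.166 F1629
G01 X301.526 Y143.033
G01 X287.361 Y137.166
G01 X281.494 Y123.001
G01 X287.361 Y108.836
G01 X301.526 Y102.969
G01 X315.691 Y108.836
G01 X321.558 Y123.001
M5
G0 X0.000 Y0.000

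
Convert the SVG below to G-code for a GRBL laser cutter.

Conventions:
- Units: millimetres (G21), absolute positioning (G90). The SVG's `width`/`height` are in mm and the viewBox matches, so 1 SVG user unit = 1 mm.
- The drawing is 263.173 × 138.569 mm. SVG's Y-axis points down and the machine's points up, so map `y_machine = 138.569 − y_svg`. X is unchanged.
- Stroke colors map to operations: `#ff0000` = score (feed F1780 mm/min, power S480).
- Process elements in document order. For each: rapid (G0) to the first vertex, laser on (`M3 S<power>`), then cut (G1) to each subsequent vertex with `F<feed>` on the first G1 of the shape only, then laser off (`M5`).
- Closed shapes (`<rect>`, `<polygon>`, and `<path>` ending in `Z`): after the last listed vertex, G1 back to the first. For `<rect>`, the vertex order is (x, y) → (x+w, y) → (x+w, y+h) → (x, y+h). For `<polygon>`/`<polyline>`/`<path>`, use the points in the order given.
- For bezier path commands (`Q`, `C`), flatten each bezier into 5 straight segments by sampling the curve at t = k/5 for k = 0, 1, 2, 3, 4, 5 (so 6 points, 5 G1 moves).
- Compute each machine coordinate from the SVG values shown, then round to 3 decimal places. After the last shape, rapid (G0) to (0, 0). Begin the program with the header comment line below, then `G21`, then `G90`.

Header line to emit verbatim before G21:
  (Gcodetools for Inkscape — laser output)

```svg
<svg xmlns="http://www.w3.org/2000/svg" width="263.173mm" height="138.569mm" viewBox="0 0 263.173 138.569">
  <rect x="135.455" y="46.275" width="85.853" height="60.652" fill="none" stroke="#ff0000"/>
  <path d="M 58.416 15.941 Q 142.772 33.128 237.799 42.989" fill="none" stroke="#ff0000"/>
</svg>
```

viewBox `0 0 263.173 138.569` with mm width/height → 1 unit = 1 mm. Flip: y_m = 138.569 − y_svg.

**Shape 1** — `<rect>` rectangle, stroke `#ff0000` → score (S480, F1780). Machine vertices: (135.455,92.294) → (221.308,92.294) → (221.308,31.642) → (135.455,31.642) → (135.455,92.294). Closed: final G1 returns to the first vertex.

**Shape 2** — `<path>` quadratic bezier, stroke `#ff0000` → score (S480, F1780). Control points (SVG): P0=(58.416,15.941), P1=(142.772,33.128), P2=(237.799,42.989); sampled at t=k/5. Machine vertices: (58.416,122.628) → (92.585,116.046) → (127.608,110.051) → (163.485,104.641) → (200.215,99.817) → (237.799,95.580). Open path.

(Gcodetools for Inkscape — laser output)
G21
G90
G0 X135.455 Y92.294
M3 S480
G1 X221.308 Y92.294 F1780
G1 X221.308 Y31.642
G1 X135.455 Y31.642
G1 X135.455 Y92.294
M5
G0 X58.416 Y122.628
M3 S480
G1 X92.585 Y116.046 F1780
G1 X127.608 Y110.051
G1 X163.485 Y104.641
G1 X200.215 Y99.817
G1 X237.799 Y95.580
M5
G0 X0.000 Y0.000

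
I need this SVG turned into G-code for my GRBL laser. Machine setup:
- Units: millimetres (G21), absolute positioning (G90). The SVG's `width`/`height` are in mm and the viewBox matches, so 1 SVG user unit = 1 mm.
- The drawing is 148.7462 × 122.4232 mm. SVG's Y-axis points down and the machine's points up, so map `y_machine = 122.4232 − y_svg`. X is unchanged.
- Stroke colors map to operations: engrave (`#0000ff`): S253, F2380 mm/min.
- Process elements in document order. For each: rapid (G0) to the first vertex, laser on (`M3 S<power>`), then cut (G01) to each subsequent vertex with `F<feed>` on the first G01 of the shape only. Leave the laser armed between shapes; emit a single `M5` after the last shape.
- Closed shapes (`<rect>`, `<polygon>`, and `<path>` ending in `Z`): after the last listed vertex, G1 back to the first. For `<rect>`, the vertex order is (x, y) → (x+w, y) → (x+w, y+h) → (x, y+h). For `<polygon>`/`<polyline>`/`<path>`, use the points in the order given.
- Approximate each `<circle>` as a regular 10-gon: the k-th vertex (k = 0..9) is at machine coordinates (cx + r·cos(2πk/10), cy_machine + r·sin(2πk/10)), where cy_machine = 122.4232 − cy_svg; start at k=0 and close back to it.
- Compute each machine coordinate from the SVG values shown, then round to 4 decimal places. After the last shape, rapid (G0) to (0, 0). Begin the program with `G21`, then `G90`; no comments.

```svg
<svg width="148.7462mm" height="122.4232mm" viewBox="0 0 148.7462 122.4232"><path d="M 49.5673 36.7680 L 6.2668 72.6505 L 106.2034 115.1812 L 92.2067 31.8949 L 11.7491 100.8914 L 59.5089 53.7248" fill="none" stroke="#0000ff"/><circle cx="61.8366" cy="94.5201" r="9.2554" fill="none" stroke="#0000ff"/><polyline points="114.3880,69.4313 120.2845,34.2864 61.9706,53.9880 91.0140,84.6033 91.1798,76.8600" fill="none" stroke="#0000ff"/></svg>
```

G21
G90
G0 X49.5673 Y85.6552
M3 S253
G01 X6.2668 Y49.7727 F2380
G01 X106.2034 Y7.2420
G01 X92.2067 Y90.5283
G01 X11.7491 Y21.5318
G01 X59.5089 Y68.6984
G0 X71.0920 Y27.9031
M3 S253
G01 X69.3244 Y33.3433 F2380
G01 X64.6967 Y36.7055
G01 X58.9765 Y36.7055
G01 X54.3488 Y33.3433
G01 X52.5812 Y27.9031
G01 X54.3488 Y22.4629
G01 X58.9765 Y19.1007
G01 X64.6967 Y19.1007
G01 X69.3244 Y22.4629
G01 X71.0920 Y27.9031
G0 X114.3880 Y52.9919
M3 S253
G01 X120.2845 Y88.1368 F2380
G01 X61.9706 Y68.4352
G01 X91.0140 Y37.8199
G01 X91.1798 Y45.5632
M5
G0 X0.0000 Y0.0000

1 u = 1 mm; y_m = 122.4232 − y.

[1] `<path>` open polyline, #0000ff→engrave S253 F2380: (49.5673,85.6552) → (6.2668,49.7727) → (106.2034,7.2420) → (92.2067,90.5283) → (11.7491,21.5318) → (59.5089,68.6984)

[2] `<circle>` circle, #0000ff→engrave S253 F2380: (71.0920,27.9031) → (69.3244,33.3433) → (64.6967,36.7055) → (58.9765,36.7055) → (54.3488,33.3433) → (52.5812,27.9031) → (54.3488,22.4629) → (58.9765,19.1007) → (64.6967,19.1007) → (69.3244,22.4629) → (71.0920,27.9031) (closed)

[3] `<polyline>` open polyline, #0000ff→engrave S253 F2380: (114.3880,52.9919) → (120.2845,88.1368) → (61.9706,68.4352) → (91.0140,37.8199) → (91.1798,45.5632)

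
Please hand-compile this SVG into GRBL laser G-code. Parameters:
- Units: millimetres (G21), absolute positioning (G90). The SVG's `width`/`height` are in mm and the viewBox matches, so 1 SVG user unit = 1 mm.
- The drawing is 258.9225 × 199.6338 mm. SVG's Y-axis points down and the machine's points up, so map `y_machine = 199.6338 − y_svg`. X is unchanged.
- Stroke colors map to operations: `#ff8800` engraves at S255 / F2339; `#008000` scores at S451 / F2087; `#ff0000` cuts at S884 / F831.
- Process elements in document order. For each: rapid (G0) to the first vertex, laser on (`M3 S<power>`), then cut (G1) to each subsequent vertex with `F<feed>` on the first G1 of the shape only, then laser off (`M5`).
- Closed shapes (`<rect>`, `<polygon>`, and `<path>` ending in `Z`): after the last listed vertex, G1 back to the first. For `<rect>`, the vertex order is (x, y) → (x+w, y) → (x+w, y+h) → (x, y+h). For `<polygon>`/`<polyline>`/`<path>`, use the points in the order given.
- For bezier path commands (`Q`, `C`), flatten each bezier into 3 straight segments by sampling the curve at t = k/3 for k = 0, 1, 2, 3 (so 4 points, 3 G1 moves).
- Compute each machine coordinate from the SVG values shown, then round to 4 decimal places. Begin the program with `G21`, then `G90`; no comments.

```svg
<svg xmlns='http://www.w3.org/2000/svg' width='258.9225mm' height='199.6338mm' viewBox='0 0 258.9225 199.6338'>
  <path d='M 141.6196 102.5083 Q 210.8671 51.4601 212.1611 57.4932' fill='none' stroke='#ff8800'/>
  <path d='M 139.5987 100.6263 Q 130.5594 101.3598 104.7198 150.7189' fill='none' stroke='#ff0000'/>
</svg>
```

Since the viewBox matches the mm dimensions, user units are millimetres directly. The only transform is the Y-flip y_m = 199.6338 − y_svg.

Shape 1 is a quadratic bezier drawn with `<path>`. Its stroke #ff8800 means engrave at S255, F2339. After flipping Y the toolpath is (141.6196,97.1255) → (180.2342,124.8153) → (203.7480,139.8203) → (212.1611,142.1406).

Shape 2 is a quadratic bezier drawn with `<path>`. Its stroke #ff0000 means cut at S884, F831. After flipping Y the toolpath is (139.5987,99.0075) → (131.7058,93.1157) → (120.0795,76.4181) → (104.7198,48.9149).

G21
G90
G0 X141.6196 Y97.1255
M3 S255
G1 X180.2342 Y124.8153 F2339
G1 X203.7480 Y139.8203
G1 X212.1611 Y142.1406
M5
G0 X139.5987 Y99.0075
M3 S884
G1 X131.7058 Y93.1157 F831
G1 X120.0795 Y76.4181
G1 X104.7198 Y48.9149
M5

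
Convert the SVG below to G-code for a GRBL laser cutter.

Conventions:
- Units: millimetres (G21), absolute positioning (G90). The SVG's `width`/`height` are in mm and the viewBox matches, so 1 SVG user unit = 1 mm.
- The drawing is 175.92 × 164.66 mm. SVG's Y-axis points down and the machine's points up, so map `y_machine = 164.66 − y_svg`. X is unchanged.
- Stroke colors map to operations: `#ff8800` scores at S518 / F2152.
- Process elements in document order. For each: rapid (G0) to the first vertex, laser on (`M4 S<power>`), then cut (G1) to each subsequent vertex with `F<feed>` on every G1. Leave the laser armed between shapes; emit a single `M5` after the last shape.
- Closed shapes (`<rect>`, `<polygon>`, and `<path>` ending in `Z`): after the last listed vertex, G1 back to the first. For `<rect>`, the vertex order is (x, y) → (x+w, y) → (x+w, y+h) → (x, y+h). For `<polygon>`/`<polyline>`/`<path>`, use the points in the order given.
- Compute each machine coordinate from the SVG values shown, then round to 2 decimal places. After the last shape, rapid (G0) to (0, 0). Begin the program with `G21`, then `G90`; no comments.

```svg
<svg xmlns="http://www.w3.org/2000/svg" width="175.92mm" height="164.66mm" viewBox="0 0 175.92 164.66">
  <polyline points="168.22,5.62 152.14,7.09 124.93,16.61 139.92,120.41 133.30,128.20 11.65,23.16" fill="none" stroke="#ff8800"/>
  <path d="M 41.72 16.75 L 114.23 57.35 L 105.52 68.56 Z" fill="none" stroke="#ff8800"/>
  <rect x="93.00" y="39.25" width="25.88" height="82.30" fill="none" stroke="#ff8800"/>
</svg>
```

G21
G90
G0 X168.22 Y159.04
M4 S518
G1 X152.14 Y157.57 F2152
G1 X124.93 Y148.05 F2152
G1 X139.92 Y44.25 F2152
G1 X133.30 Y36.46 F2152
G1 X11.65 Y141.50 F2152
G0 X41.72 Y147.91
M4 S518
G1 X114.23 Y107.31 F2152
G1 X105.52 Y96.10 F2152
G1 X41.72 Y147.91 F2152
G0 X93.00 Y125.41
M4 S518
G1 X118.88 Y125.41 F2152
G1 X118.88 Y43.11 F2152
G1 X93.00 Y43.11 F2152
G1 X93.00 Y125.41 F2152
M5
G0 X0.00 Y0.00

1 u = 1 mm; y_m = 164.66 − y.

[1] `<polyline>` open polyline, #ff8800→score S518 F2152: (168.22,159.04) → (152.14,157.57) → (124.93,148.05) → (139.92,44.25) → (133.30,36.46) → (11.65,141.50)

[2] `<path>` closed polygon, #ff8800→score S518 F2152: (41.72,147.91) → (114.23,107.31) → (105.52,96.10) → (41.72,147.91) (closed)

[3] `<rect>` rectangle, #ff8800→score S518 F2152: (93.00,125.41) → (118.88,125.41) → (118.88,43.11) → (93.00,43.11) → (93.00,125.41) (closed)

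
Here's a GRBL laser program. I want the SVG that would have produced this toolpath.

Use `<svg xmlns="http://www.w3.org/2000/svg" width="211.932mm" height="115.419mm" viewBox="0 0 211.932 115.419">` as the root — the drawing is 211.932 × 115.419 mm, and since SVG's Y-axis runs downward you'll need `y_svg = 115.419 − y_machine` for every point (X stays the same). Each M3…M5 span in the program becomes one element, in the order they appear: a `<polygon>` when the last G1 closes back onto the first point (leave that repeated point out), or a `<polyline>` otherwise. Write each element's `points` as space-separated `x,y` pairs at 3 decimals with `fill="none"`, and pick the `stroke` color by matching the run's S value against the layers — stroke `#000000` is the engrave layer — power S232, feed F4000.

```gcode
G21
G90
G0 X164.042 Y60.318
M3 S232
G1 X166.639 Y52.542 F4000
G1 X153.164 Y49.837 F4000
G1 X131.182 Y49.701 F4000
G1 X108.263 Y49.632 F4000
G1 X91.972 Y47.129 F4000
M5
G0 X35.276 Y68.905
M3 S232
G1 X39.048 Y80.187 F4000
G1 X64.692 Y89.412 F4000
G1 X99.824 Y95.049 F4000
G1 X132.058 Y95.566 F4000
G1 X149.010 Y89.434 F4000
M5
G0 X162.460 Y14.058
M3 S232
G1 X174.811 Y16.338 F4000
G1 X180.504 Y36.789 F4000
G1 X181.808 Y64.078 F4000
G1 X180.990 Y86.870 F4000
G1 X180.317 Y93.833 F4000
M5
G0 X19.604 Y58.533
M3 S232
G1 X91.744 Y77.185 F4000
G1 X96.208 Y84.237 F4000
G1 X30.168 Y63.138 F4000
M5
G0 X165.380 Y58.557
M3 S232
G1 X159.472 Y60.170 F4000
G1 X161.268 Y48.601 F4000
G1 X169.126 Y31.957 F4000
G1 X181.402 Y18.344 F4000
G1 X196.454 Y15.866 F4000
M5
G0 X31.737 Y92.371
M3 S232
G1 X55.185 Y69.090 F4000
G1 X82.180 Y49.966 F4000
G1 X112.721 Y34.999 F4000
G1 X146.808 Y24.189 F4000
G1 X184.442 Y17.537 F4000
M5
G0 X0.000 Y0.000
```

Machine Y-up, SVG Y-down with viewBox height 115.419, so y_svg = 115.419 − y_machine; X carries over. Every run uses S232, so all elements get stroke `#000000` (engrave).

Run 1: The run is open, so emit a `<polyline>` with points (Y-flipped): 164.042,55.101 166.639,62.877 153.164,65.582 131.182,65.718 108.263,65.787 91.972,68.290.

Run 2: The run is open, so emit a `<polyline>` with points (Y-flipped): 35.276,46.514 39.048,35.232 64.692,26.007 99.824,20.370 132.058,19.853 149.010,25.985.

Run 3: The run is open, so emit a `<polyline>` with points (Y-flipped): 162.460,101.361 174.811,99.081 180.504,78.630 181.808,51.341 180.990,28.549 180.317,21.586.

Run 4: The run is open, so emit a `<polyline>` with points (Y-flipped): 19.604,56.886 91.744,38.234 96.208,31.182 30.168,52.281.

Run 5: The run is open, so emit a `<polyline>` with points (Y-flipped): 165.380,56.862 159.472,55.249 161.268,66.818 169.126,83.462 181.402,97.075 196.454,99.553.

Run 6: The run is open, so emit a `<polyline>` with points (Y-flipped): 31.737,23.048 55.185,46.329 82.180,65.453 112.721,80.420 146.808,91.230 184.442,97.882.

<svg xmlns="http://www.w3.org/2000/svg" width="211.932mm" height="115.419mm" viewBox="0 0 211.932 115.419">
  <polyline points="164.042,55.101 166.639,62.877 153.164,65.582 131.182,65.718 108.263,65.787 91.972,68.290" fill="none" stroke="#000000"/>
  <polyline points="35.276,46.514 39.048,35.232 64.692,26.007 99.824,20.370 132.058,19.853 149.010,25.985" fill="none" stroke="#000000"/>
  <polyline points="162.460,101.361 174.811,99.081 180.504,78.630 181.808,51.341 180.990,28.549 180.317,21.586" fill="none" stroke="#000000"/>
  <polyline points="19.604,56.886 91.744,38.234 96.208,31.182 30.168,52.281" fill="none" stroke="#000000"/>
  <polyline points="165.380,56.862 159.472,55.249 161.268,66.818 169.126,83.462 181.402,97.075 196.454,99.553" fill="none" stroke="#000000"/>
  <polyline points="31.737,23.048 55.185,46.329 82.180,65.453 112.721,80.420 146.808,91.230 184.442,97.882" fill="none" stroke="#000000"/>
</svg>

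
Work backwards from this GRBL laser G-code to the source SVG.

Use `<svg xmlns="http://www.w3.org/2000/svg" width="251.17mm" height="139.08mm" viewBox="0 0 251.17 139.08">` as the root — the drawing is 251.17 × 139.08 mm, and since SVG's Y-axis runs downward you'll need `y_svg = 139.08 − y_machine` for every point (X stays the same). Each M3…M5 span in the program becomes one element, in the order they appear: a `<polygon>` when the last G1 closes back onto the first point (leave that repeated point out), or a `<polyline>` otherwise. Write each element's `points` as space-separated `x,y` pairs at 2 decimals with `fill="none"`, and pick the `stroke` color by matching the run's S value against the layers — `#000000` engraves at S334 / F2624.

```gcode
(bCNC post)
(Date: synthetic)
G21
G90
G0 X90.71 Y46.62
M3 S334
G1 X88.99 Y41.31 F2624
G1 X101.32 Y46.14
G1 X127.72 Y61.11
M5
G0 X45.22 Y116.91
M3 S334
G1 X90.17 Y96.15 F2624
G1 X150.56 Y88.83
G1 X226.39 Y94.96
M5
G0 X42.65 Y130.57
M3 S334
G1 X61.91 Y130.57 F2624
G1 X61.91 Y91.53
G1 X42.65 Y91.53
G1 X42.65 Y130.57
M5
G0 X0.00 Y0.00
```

<svg xmlns="http://www.w3.org/2000/svg" width="251.17mm" height="139.08mm" viewBox="0 0 251.17 139.08">
  <polyline points="90.71,92.46 88.99,97.77 101.32,92.94 127.72,77.97" fill="none" stroke="#000000"/>
  <polyline points="45.22,22.17 90.17,42.93 150.56,50.25 226.39,44.12" fill="none" stroke="#000000"/>
  <polygon points="42.65,8.51 61.91,8.51 61.91,47.55 42.65,47.55" fill="none" stroke="#000000"/>
</svg>

y_svg = 139.08 − y_m. Every run uses S334, so all elements get stroke `#000000` (engrave).

[1] open run; points: 90.71,92.46 88.99,97.77 101.32,92.94 127.72,77.97

[2] open run; points: 45.22,22.17 90.17,42.93 150.56,50.25 226.39,44.12

[3] closed run; points: 42.65,8.51 61.91,8.51 61.91,47.55 42.65,47.55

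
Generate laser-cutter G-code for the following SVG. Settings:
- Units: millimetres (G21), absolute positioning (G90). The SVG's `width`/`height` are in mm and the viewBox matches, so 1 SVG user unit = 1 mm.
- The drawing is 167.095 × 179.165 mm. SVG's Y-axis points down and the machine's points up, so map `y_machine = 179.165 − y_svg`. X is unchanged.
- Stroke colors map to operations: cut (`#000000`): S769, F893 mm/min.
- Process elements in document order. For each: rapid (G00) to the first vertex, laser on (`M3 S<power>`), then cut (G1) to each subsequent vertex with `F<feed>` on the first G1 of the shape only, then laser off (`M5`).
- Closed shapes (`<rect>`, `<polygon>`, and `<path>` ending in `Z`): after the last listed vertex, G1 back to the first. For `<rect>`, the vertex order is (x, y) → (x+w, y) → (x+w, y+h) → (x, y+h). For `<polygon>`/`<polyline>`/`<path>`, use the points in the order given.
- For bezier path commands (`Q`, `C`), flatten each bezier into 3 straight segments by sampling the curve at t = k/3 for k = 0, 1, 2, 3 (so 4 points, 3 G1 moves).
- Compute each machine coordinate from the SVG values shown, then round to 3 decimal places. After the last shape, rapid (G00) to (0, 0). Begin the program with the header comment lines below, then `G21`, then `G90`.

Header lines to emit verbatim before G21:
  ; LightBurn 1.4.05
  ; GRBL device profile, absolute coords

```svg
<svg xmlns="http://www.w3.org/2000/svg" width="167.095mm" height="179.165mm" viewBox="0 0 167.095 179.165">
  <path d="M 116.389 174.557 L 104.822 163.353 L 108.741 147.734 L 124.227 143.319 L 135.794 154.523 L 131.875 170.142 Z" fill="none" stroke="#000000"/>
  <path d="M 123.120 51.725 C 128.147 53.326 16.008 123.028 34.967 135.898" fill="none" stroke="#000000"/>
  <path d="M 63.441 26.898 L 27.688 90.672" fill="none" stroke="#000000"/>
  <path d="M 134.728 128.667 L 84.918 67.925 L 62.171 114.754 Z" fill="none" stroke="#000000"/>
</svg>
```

; LightBurn 1.4.05
; GRBL device profile, absolute coords
G21
G90
G00 X116.389 Y4.608
M3 S769
G1 X104.822 Y15.812 F893
G1 X108.741 Y31.431
G1 X124.227 Y35.846
G1 X135.794 Y24.642
G1 X131.875 Y9.023
G1 X116.389 Y4.608
M5
G00 X123.120 Y127.440
M3 S769
G1 X98.287 Y107.766 F893
G1 X50.512 Y70.454
G1 X34.967 Y43.267
M5
G00 X63.441 Y152.267
M3 S769
G1 X27.688 Y88.493 F893
M5
G00 X134.728 Y50.498
M3 S769
G1 X84.918 Y111.240 F893
G1 X62.171 Y64.411
G1 X134.728 Y50.498
M5
G00 X0.000 Y0.000

viewBox `0 0 167.095 179.165` with mm width/height → 1 unit = 1 mm. Flip: y_m = 179.165 − y_svg.

**Shape 1** — `<path>` regular polygon, stroke `#000000` → cut (S769, F893). Machine vertices: (116.389,4.608) → (104.822,15.812) → (108.741,31.431) → (124.227,35.846) → (135.794,24.642) → (131.875,9.023) → (116.389,4.608). Closed: final G1 returns to the first vertex.

**Shape 2** — `<path>` cubic bezier, stroke `#000000` → cut (S769, F893). Control points (SVG): P0=(123.120,51.725), P1=(128.147,53.326), P2=(16.008,123.028), P3=(34.967,135.898); sampled at t=k/3. Machine vertices: (123.120,127.440) → (98.287,107.766) → (50.512,70.454) → (34.967,43.267). Open path.

**Shape 3** — `<path>` line segment, stroke `#000000` → cut (S769, F893). Machine vertices: (63.441,152.267) → (27.688,88.493). Open path.

**Shape 4** — `<path>` closed polygon, stroke `#000000` → cut (S769, F893). Machine vertices: (134.728,50.498) → (84.918,111.240) → (62.171,64.411) → (134.728,50.498). Closed: final G1 returns to the first vertex.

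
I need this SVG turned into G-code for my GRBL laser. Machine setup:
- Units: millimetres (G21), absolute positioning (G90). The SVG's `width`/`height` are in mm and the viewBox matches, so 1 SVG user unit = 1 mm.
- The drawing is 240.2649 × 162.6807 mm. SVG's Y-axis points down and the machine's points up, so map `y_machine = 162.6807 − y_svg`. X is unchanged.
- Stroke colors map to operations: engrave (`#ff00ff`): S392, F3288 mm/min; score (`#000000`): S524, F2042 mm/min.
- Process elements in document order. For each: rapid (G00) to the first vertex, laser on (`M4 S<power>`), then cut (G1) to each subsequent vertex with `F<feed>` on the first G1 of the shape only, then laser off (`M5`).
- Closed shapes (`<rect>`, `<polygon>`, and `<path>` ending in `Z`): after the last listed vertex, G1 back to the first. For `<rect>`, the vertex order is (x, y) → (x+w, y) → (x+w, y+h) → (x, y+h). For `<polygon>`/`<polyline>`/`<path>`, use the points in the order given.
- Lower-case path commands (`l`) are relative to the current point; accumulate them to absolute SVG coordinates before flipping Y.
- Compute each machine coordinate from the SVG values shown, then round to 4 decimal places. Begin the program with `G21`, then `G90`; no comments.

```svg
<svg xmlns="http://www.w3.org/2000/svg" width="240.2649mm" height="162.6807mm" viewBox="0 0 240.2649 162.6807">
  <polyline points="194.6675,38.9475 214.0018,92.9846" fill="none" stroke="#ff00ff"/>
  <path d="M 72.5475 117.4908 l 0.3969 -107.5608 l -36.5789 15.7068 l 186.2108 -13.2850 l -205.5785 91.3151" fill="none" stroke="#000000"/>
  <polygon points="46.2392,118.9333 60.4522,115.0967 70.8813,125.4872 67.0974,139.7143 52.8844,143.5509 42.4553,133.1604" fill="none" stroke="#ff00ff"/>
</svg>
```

viewBox `0 0 240.2649 162.6807` with mm width/height → 1 unit = 1 mm. Flip: y_m = 162.6807 − y_svg.

**Shape 1** — `<polyline>` line segment, stroke `#ff00ff` → engrave (S392, F3288). Machine vertices: (194.6675,123.7332) → (214.0018,69.6961). Open path.

**Shape 2** — `<path>` open polyline, stroke `#000000` → score (S524, F2042). Machine vertices: (72.5475,45.1899) → (72.9444,152.7507) → (36.3655,137.0439) → (222.5763,150.3289) → (16.9978,59.0138). Open path.

**Shape 3** — `<polygon>` regular polygon, stroke `#ff00ff` → engrave (S392, F3288). Machine vertices: (46.2392,43.7474) → (60.4522,47.5840) → (70.8813,37.1935) → (67.0974,22.9664) → (52.8844,19.1298) → (42.4553,29.5203) → (46.2392,43.7474). Closed: final G1 returns to the first vertex.

G21
G90
G00 X194.6675 Y123.7332
M4 S392
G1 X214.0018 Y69.6961 F3288
M5
G00 X72.5475 Y45.1899
M4 S524
G1 X72.9444 Y152.7507 F2042
G1 X36.3655 Y137.0439
G1 X222.5763 Y150.3289
G1 X16.9978 Y59.0138
M5
G00 X46.2392 Y43.7474
M4 S392
G1 X60.4522 Y47.5840 F3288
G1 X70.8813 Y37.1935
G1 X67.0974 Y22.9664
G1 X52.8844 Y19.1298
G1 X42.4553 Y29.5203
G1 X46.2392 Y43.7474
M5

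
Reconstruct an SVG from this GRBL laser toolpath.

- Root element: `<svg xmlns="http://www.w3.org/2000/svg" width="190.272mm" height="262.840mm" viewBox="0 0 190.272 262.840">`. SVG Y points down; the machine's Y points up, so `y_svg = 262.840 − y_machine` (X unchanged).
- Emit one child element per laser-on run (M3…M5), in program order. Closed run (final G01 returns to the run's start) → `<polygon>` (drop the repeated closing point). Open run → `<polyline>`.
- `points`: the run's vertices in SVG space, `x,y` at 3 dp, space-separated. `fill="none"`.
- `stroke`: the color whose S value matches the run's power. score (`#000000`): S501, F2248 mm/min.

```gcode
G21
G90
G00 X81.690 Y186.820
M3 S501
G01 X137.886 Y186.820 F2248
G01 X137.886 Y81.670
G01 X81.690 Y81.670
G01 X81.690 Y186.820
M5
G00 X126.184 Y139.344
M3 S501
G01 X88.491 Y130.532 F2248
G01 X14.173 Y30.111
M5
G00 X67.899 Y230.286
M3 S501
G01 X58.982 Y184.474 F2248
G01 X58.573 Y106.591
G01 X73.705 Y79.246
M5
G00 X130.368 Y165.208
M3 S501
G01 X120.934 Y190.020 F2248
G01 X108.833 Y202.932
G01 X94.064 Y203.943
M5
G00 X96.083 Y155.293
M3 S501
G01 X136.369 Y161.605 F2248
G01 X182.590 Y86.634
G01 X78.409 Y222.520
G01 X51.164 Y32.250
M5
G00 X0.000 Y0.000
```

Each laser-on run becomes one SVG element. Flip Y back into SVG space with y_svg = 262.840 − y_machine. Every run uses S501, so all elements get stroke `#000000` (score).

Run 1: The run returns to its start, so emit a `<polygon>` with points (Y-flipped): 81.690,76.020 137.886,76.020 137.886,181.170 81.690,181.170.

Run 2: The run is open, so emit a `<polyline>` with points (Y-flipped): 126.184,123.496 88.491,132.308 14.173,232.729.

Run 3: The run is open, so emit a `<polyline>` with points (Y-flipped): 67.899,32.554 58.982,78.366 58.573,156.249 73.705,183.594.

Run 4: The run is open, so emit a `<polyline>` with points (Y-flipped): 130.368,97.632 120.934,72.820 108.833,59.908 94.064,58.897.

Run 5: The run is open, so emit a `<polyline>` with points (Y-flipped): 96.083,107.547 136.369,101.235 182.590,176.206 78.409,40.320 51.164,230.590.

<svg xmlns="http://www.w3.org/2000/svg" width="190.272mm" height="262.840mm" viewBox="0 0 190.272 262.840">
  <polygon points="81.690,76.020 137.886,76.020 137.886,181.170 81.690,181.170" fill="none" stroke="#000000"/>
  <polyline points="126.184,123.496 88.491,132.308 14.173,232.729" fill="none" stroke="#000000"/>
  <polyline points="67.899,32.554 58.982,78.366 58.573,156.249 73.705,183.594" fill="none" stroke="#000000"/>
  <polyline points="130.368,97.632 120.934,72.820 108.833,59.908 94.064,58.897" fill="none" stroke="#000000"/>
  <polyline points="96.083,107.547 136.369,101.235 182.590,176.206 78.409,40.320 51.164,230.590" fill="none" stroke="#000000"/>
</svg>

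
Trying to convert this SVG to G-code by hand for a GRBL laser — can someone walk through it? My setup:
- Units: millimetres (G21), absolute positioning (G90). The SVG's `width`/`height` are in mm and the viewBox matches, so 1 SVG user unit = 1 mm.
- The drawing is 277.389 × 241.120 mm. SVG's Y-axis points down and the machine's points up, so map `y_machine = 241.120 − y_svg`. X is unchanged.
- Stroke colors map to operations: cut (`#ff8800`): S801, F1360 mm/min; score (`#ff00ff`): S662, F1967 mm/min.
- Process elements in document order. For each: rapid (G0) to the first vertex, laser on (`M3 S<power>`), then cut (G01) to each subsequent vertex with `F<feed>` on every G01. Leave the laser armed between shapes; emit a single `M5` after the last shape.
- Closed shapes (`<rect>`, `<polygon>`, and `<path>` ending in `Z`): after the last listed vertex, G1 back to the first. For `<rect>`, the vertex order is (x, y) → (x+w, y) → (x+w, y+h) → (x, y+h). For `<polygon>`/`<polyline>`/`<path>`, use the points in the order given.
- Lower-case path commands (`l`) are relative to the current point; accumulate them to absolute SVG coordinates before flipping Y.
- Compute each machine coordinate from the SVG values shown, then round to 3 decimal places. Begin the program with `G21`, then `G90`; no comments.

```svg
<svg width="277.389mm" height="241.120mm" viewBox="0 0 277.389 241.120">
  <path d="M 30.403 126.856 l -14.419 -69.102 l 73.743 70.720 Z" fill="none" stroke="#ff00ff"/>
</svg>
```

G21
G90
G0 X30.403 Y114.264
M3 S662
G01 X15.984 Y183.366 F1967
G01 X89.727 Y112.646 F1967
G01 X30.403 Y114.264 F1967
M5

1 u = 1 mm; y_m = 241.120 − y.

[1] `<path>` closed polygon, #ff00ff→score S662 F1967: (30.403,114.264) → (15.984,183.366) → (89.727,112.646) → (30.403,114.264) (closed)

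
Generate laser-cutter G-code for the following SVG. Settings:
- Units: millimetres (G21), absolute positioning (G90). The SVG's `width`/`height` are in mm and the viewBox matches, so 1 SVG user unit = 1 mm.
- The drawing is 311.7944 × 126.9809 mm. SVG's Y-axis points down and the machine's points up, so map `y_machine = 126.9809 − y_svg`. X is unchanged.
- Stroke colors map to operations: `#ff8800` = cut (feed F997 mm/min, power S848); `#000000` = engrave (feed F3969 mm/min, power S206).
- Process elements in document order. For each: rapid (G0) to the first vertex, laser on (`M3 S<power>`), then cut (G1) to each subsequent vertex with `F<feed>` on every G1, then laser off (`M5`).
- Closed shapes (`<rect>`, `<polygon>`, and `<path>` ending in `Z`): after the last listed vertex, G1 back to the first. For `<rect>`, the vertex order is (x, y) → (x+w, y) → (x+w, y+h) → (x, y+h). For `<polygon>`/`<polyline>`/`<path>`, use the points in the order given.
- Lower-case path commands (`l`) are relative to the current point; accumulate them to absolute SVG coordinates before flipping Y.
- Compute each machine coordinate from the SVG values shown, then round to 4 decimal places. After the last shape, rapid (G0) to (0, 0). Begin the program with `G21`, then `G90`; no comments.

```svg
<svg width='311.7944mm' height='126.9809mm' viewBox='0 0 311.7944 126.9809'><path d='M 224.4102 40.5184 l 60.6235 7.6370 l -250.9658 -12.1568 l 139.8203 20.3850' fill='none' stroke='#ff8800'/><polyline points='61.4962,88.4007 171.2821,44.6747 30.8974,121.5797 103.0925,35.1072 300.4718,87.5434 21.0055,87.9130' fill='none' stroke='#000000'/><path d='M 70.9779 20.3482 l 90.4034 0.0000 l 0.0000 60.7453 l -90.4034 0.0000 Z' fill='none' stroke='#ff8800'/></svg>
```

Since the viewBox matches the mm dimensions, user units are millimetres directly. The only transform is the Y-flip y_m = 126.9809 − y_svg.

Shape 1 is a open polyline drawn with `<path>`. Its stroke #ff8800 means cut at S848, F997. After flipping Y the toolpath is (224.4102,86.4625) → (285.0337,78.8255) → (34.0679,90.9823) → (173.8882,70.5973).

Shape 2 is a open polyline drawn with `<polyline>`. Its stroke #000000 means engrave at S206, F3969. After flipping Y the toolpath is (61.4962,38.5802) → (171.2821,82.3062) → (30.8974,5.4012) → (103.0925,91.8737) → (300.4718,39.4375) → (21.0055,39.0679).

Shape 3 is a rectangle drawn with `<path>`. Its stroke #ff8800 means cut at S848, F997. After flipping Y the toolpath is (70.9779,106.6327) → (161.3813,106.6327) → (161.3813,45.8874) → (70.9779,45.8874) → (70.9779,106.6327), returning to the start.

G21
G90
G0 X224.4102 Y86.4625
M3 S848
G1 X285.0337 Y78.8255 F997
G1 X34.0679 Y90.9823 F997
G1 X173.8882 Y70.5973 F997
M5
G0 X61.4962 Y38.5802
M3 S206
G1 X171.2821 Y82.3062 F3969
G1 X30.8974 Y5.4012 F3969
G1 X103.0925 Y91.8737 F3969
G1 X300.4718 Y39.4375 F3969
G1 X21.0055 Y39.0679 F3969
M5
G0 X70.9779 Y106.6327
M3 S848
G1 X161.3813 Y106.6327 F997
G1 X161.3813 Y45.8874 F997
G1 X70.9779 Y45.8874 F997
G1 X70.9779 Y106.6327 F997
M5
G0 X0.0000 Y0.0000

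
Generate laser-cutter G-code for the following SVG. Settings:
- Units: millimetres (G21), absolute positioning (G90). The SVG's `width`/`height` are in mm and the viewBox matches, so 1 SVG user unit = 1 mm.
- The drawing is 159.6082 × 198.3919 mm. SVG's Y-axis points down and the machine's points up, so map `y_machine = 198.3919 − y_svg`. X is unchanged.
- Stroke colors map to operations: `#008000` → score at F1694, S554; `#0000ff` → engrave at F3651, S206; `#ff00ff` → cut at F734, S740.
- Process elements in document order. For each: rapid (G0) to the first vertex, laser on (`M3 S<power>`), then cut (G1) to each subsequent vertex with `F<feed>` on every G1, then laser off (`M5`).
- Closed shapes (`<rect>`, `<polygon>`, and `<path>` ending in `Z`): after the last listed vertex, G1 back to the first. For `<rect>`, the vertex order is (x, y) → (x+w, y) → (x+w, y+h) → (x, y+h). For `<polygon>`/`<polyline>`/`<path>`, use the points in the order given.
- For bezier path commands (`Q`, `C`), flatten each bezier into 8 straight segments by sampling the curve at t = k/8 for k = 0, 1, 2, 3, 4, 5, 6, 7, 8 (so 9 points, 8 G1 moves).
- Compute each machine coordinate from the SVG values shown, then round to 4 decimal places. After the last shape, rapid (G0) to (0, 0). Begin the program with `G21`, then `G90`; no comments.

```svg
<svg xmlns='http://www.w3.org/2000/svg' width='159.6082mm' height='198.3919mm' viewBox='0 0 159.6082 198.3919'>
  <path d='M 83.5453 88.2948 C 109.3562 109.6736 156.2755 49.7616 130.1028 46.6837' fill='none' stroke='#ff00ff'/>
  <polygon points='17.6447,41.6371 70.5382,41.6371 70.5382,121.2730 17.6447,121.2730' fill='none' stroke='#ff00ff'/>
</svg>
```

G21
G90
G0 X83.5453 Y110.0971
M3 S740
G1 X94.0299 Y105.6208 F734
G1 X105.3894 Y107.1468 F734
G1 X116.5201 Y113.0566 F734
G1 X126.3179 Y121.7314 F734
G1 X133.6790 Y131.5526 F734
G1 X137.4995 Y140.9016 F734
G1 X136.6754 Y148.1597 F734
G1 X130.1028 Y151.7082 F734
M5
G0 X17.6447 Y156.7548
M3 S740
G1 X70.5382 Y156.7548 F734
G1 X70.5382 Y77.1189 F734
G1 X17.6447 Y77.1189 F734
G1 X17.6447 Y156.7548 F734
M5
G0 X0.0000 Y0.0000

1 u = 1 mm; y_m = 198.3919 − y.

[1] `<path>` cubic bezier, #ff00ff→cut S740 F734: (83.5453,110.0971) → (94.0299,105.6208) → (105.3894,107.1468) → (116.5201,113.0566) → (126.3179,121.7314) → (133.6790,131.5526) → (137.4995,140.9016) → (136.6754,148.1597) → (130.1028,151.7082)

[2] `<polygon>` rectangle, #ff00ff→cut S740 F734: (17.6447,156.7548) → (70.5382,156.7548) → (70.5382,77.1189) → (17.6447,77.1189) → (17.6447,156.7548) (closed)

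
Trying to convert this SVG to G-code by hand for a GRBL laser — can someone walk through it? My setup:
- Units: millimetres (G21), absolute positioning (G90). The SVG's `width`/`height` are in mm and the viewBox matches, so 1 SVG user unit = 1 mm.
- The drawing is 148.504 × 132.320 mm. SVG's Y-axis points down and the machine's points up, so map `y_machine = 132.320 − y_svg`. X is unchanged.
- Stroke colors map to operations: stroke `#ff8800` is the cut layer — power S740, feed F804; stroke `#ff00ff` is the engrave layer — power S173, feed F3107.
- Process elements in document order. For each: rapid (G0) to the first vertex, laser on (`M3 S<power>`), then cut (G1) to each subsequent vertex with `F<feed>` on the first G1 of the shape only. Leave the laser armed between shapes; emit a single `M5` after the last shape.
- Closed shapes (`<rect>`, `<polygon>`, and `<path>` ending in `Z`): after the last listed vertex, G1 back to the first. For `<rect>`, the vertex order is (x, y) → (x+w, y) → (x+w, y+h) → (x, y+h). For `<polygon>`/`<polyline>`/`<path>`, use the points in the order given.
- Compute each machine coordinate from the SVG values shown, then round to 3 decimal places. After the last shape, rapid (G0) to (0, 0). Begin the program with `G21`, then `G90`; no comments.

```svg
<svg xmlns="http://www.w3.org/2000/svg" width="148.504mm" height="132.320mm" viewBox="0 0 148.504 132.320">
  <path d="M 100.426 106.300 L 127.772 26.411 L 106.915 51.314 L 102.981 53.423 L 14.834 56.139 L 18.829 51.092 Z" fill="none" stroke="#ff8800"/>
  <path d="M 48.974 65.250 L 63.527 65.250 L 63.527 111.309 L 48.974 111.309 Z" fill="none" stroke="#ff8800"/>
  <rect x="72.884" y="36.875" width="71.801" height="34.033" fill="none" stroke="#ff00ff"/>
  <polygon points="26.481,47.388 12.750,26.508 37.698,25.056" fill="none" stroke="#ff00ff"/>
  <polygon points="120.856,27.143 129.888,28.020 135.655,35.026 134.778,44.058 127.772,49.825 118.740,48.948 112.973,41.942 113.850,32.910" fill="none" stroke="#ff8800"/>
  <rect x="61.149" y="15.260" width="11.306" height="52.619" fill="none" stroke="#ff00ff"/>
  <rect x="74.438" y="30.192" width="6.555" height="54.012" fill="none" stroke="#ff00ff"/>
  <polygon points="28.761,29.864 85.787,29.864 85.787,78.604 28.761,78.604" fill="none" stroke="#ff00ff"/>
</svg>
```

viewBox `0 0 148.504 132.320` with mm width/height → 1 unit = 1 mm. Flip: y_m = 132.320 − y_svg.

**Shape 1** — `<path>` closed polygon, stroke `#ff8800` → cut (S740, F804). Machine vertices: (100.426,26.020) → (127.772,105.909) → (106.915,81.006) → (102.981,78.897) → (14.834,76.181) → (18.829,81.228) → (100.426,26.020). Closed: final G1 returns to the first vertex.

**Shape 2** — `<path>` rectangle, stroke `#ff8800` → cut (S740, F804). Machine vertices: (48.974,67.070) → (63.527,67.070) → (63.527,21.011) → (48.974,21.011) → (48.974,67.070). Closed: final G1 returns to the first vertex.

**Shape 3** — `<rect>` rectangle, stroke `#ff00ff` → engrave (S173, F3107). Machine vertices: (72.884,95.445) → (144.685,95.445) → (144.685,61.412) → (72.884,61.412) → (72.884,95.445). Closed: final G1 returns to the first vertex.

**Shape 4** — `<polygon>` regular polygon, stroke `#ff00ff` → engrave (S173, F3107). Machine vertices: (26.481,84.932) → (12.750,105.812) → (37.698,107.264) → (26.481,84.932). Closed: final G1 returns to the first vertex.

**Shape 5** — `<polygon>` regular polygon, stroke `#ff8800` → cut (S740, F804). Machine vertices: (120.856,105.177) → (129.888,104.300) → (135.655,97.294) → (134.778,88.262) → (127.772,82.495) → (118.740,83.372) → (112.973,90.378) → (113.850,99.410) → (120.856,105.177). Closed: final G1 returns to the first vertex.

**Shape 6** — `<rect>` rectangle, stroke `#ff00ff` → engrave (S173, F3107). Machine vertices: (61.149,117.060) → (72.455,117.060) → (72.455,64.441) → (61.149,64.441) → (61.149,117.060). Closed: final G1 returns to the first vertex.

**Shape 7** — `<rect>` rectangle, stroke `#ff00ff` → engrave (S173, F3107). Machine vertices: (74.438,102.128) → (80.993,102.128) → (80.993,48.116) → (74.438,48.116) → (74.438,102.128). Closed: final G1 returns to the first vertex.

**Shape 8** — `<polygon>` rectangle, stroke `#ff00ff` → engrave (S173, F3107). Machine vertices: (28.761,102.456) → (85.787,102.456) → (85.787,53.716) → (28.761,53.716) → (28.761,102.456). Closed: final G1 returns to the first vertex.

G21
G90
G0 X100.426 Y26.020
M3 S740
G1 X127.772 Y105.909 F804
G1 X106.915 Y81.006
G1 X102.981 Y78.897
G1 X14.834 Y76.181
G1 X18.829 Y81.228
G1 X100.426 Y26.020
G0 X48.974 Y67.070
M3 S740
G1 X63.527 Y67.070 F804
G1 X63.527 Y21.011
G1 X48.974 Y21.011
G1 X48.974 Y67.070
G0 X72.884 Y95.445
M3 S173
G1 X144.685 Y95.445 F3107
G1 X144.685 Y61.412
G1 X72.884 Y61.412
G1 X72.884 Y95.445
G0 X26.481 Y84.932
M3 S173
G1 X12.750 Y105.812 F3107
G1 X37.698 Y107.264
G1 X26.481 Y84.932
G0 X120.856 Y105.177
M3 S740
G1 X129.888 Y104.300 F804
G1 X135.655 Y97.294
G1 X134.778 Y88.262
G1 X127.772 Y82.495
G1 X118.740 Y83.372
G1 X112.973 Y90.378
G1 X113.850 Y99.410
G1 X120.856 Y105.177
G0 X61.149 Y117.060
M3 S173
G1 X72.455 Y117.060 F3107
G1 X72.455 Y64.441
G1 X61.149 Y64.441
G1 X61.149 Y117.060
G0 X74.438 Y102.128
M3 S173
G1 X80.993 Y102.128 F3107
G1 X80.993 Y48.116
G1 X74.438 Y48.116
G1 X74.438 Y102.128
G0 X28.761 Y102.456
M3 S173
G1 X85.787 Y102.456 F3107
G1 X85.787 Y53.716
G1 X28.761 Y53.716
G1 X28.761 Y102.456
M5
G0 X0.000 Y0.000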